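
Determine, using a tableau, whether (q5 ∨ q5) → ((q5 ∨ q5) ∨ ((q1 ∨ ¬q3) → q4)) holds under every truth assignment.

Valid

Assume the negation and expand:
Initial set: {¬((q5 ∨ q5) → ((q5 ∨ q5) ∨ ((q1 ∨ ¬q3) → q4)))}.
¬((q5 ∨ q5) → ((q5 ∨ q5) ∨ ((q1 ∨ ¬q3) → q4))): α-rule — add (q5 ∨ q5), ¬((q5 ∨ q5) ∨ ((q1 ∨ ¬q3) → q4)).
¬((q5 ∨ q5) ∨ ((q1 ∨ ¬q3) → q4)): α-rule — add ¬(q5 ∨ q5), ¬((q1 ∨ ¬q3) → q4).
¬(q5 ∨ q5): α-rule — add ¬q5, ¬q5.
¬((q1 ∨ ¬q3) → q4): α-rule — add (q1 ∨ ¬q3), ¬q4.
(q5 ∨ q5): β-rule — branch into q5  //  q5.
  branch 1 (add q5):
    × closes — contains both q5 and ¬q5.
  branch 2 (add q5):
    × closes — contains both q5 and ¬q5.
All 2 branches close.
Every branch closed, so the negation is unsatisfiable and the formula is valid.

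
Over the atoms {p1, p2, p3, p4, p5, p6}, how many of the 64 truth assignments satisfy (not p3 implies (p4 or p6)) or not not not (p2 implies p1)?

Initial set: {((not p3 implies (p4 or p6)) or not not not (p2 implies p1))}.
((not p3 implies (p4 or p6)) or not not not (p2 implies p1)): β-rule — branch into (not p3 implies (p4 or p6))  //  not not not (p2 implies p1).
  branch 1 (add (not p3 implies (p4 or p6))):
    (not p3 implies (p4 or p6)): β-rule — branch into not not p3  //  (p4 or p6).
      branch 1.1 (add not not p3):
        ○ open, literals {p3=1}.
      branch 1.2 (add (p4 or p6)):
        (p4 or p6): β-rule — branch into p4  //  p6.
          branch 1.2.1 (add p4):
            ○ open, literals {p4=1}.
          branch 1.2.2 (add p6):
            ○ open, literals {p6=1}.
  branch 2 (add not not not (p2 implies p1)):
    not not not (p2 implies p1): drop double negation, giving not (p2 implies p1).
    not (p2 implies p1): α-rule — add p2, not p1.
    ○ open, literals {p1=0, p2=1}.
0 branches closed, 4 open.
Each open branch fixes some atoms; the unmentioned ones are free. Counting distinct full assignments: branch {p3=1} (p1, p2, p4, p5, p6) contributes 32 new; branch {p4=1} (p1, p2, p3, p5, p6) contributes 16 new; branch {p6=1} (p1, p2, p3, p4, p5) contributes 8 new; branch {p1=0, p2=1} (p3, p4, p5, p6) contributes 2 new. Total: 58.

58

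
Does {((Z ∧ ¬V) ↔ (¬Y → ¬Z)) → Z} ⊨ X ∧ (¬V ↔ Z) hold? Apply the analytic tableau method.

Initial set: {(((Z ∧ ¬V) ↔ (¬Y → ¬Z)) → Z); ¬(X ∧ (¬V ↔ Z))}.
(((Z ∧ ¬V) ↔ (¬Y → ¬Z)) → Z): β-rule — branch into ¬((Z ∧ ¬V) ↔ (¬Y → ¬Z))  //  Z.
  branch 1 (add ¬((Z ∧ ¬V) ↔ (¬Y → ¬Z))):
    ¬(X ∧ (¬V ↔ Z)): β-rule — branch into ¬X  //  ¬(¬V ↔ Z).
      branch 1.1 (add ¬X):
        ¬((Z ∧ ¬V) ↔ (¬Y → ¬Z)): β-rule — branch into (Z ∧ ¬V), ¬(¬Y → ¬Z)  //  ¬(Z ∧ ¬V), (¬Y → ¬Z).
          branch 1.1.1 (add (Z ∧ ¬V), ¬(¬Y → ¬Z)):
            (Z ∧ ¬V): α-rule — add Z, ¬V.
            ¬(¬Y → ¬Z): α-rule — add ¬Y, ¬¬Z.
            ○ open, literals {V=0, X=0, Y=0, Z=1}.
          branch 1.1.2 (add ¬(Z ∧ ¬V), (¬Y → ¬Z)):
            ¬(Z ∧ ¬V): β-rule — branch into ¬Z  //  ¬¬V.
              branch 1.1.2.1 (add ¬Z):
                (¬Y → ¬Z): β-rule — branch into ¬¬Y  //  ¬Z.
                  branch 1.1.2.1.1 (add ¬¬Y):
                    ○ open, literals {X=0, Y=1, Z=0}.
                  branch 1.1.2.1.2 (add ¬Z):
                    ○ open, literals {X=0, Z=0}.
              branch 1.1.2.2 (add ¬¬V):
                (¬Y → ¬Z): β-rule — branch into ¬¬Y  //  ¬Z.
                  branch 1.1.2.2.1 (add ¬¬Y):
                    ○ open, literals {V=1, X=0, Y=1}.
                  branch 1.1.2.2.2 (add ¬Z):
                    ○ open, literals {V=1, X=0, Z=0}.
      branch 1.2 (add ¬(¬V ↔ Z)):
        ¬((Z ∧ ¬V) ↔ (¬Y → ¬Z)): β-rule — branch into (Z ∧ ¬V), ¬(¬Y → ¬Z)  //  ¬(Z ∧ ¬V), (¬Y → ¬Z).
          branch 1.2.1 (add (Z ∧ ¬V), ¬(¬Y → ¬Z)):
            (Z ∧ ¬V): α-rule — add Z, ¬V.
            ¬(¬Y → ¬Z): α-rule — add ¬Y, ¬¬Z.
            ¬(¬V ↔ Z): β-rule — branch into ¬V, ¬Z  //  ¬¬V, Z.
              branch 1.2.1.1 (add ¬V, ¬Z):
                × closes — contains both Z and ¬Z.
              branch 1.2.1.2 (add ¬¬V, Z):
                × closes — contains both V and ¬V.
          branch 1.2.2 (add ¬(Z ∧ ¬V), (¬Y → ¬Z)):
            ¬(¬V ↔ Z): β-rule — branch into ¬V, ¬Z  //  ¬¬V, Z.
              branch 1.2.2.1 (add ¬V, ¬Z):
                ¬(Z ∧ ¬V): β-rule — branch into ¬Z  //  ¬¬V.
                  branch 1.2.2.1.1 (add ¬Z):
                    (¬Y → ¬Z): β-rule — branch into ¬¬Y  //  ¬Z.
                      branch 1.2.2.1.1.1 (add ¬¬Y):
                        ○ open, literals {V=0, Y=1, Z=0}.
                      branch 1.2.2.1.1.2 (add ¬Z):
                        ○ open, literals {V=0, Z=0}.
                  branch 1.2.2.1.2 (add ¬¬V):
                    × closes — contains both V and ¬V.
              branch 1.2.2.2 (add ¬¬V, Z):
                ¬(Z ∧ ¬V): β-rule — branch into ¬Z  //  ¬¬V.
                  branch 1.2.2.2.1 (add ¬Z):
                    × closes — contains both Z and ¬Z.
                  branch 1.2.2.2.2 (add ¬¬V):
                    (¬Y → ¬Z): β-rule — branch into ¬¬Y  //  ¬Z.
                      branch 1.2.2.2.2.1 (add ¬¬Y):
                        ○ open, literals {V=1, Y=1, Z=1}.
                      branch 1.2.2.2.2.2 (add ¬Z):
                        × closes — contains both Z and ¬Z.
  branch 2 (add Z):
    ¬(X ∧ (¬V ↔ Z)): β-rule — branch into ¬X  //  ¬(¬V ↔ Z).
      branch 2.1 (add ¬X):
        ○ open, literals {X=0, Z=1}.
      branch 2.2 (add ¬(¬V ↔ Z)):
        ¬(¬V ↔ Z): β-rule — branch into ¬V, ¬Z  //  ¬¬V, Z.
          branch 2.2.1 (add ¬V, ¬Z):
            × closes — contains both Z and ¬Z.
          branch 2.2.2 (add ¬¬V, Z):
            ○ open, literals {V=1, Z=1}.
6 branches closed, 10 open.
An open branch gives a countermodel: V=0, X=0, Y=0, Z=1 (unmentioned atoms arbitrary); the premises hold there but the conclusion fails.

No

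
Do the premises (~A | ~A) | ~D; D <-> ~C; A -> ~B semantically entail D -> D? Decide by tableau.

Initial set: {((~A | ~A) | ~D); (D <-> ~C); (A -> ~B); ~(D -> D)}.
~(D -> D): α-rule — add D, ~D.
× closes — contains both D and ~D.
All 1 branch closes.
Every branch closed, so the premises entail the conclusion.

Yes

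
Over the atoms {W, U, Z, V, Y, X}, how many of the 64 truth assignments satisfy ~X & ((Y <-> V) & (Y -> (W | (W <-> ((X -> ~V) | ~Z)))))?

12

Initial set: {T (~X & ((Y <-> V) & (Y -> (W | (W <-> ((X -> ~V) | ~Z))))))}.
T (~X & ((Y <-> V) & (Y -> (W | (W <-> ((X -> ~V) | ~Z)))))): α-rule — add T ~X, T ((Y <-> V) & (Y -> (W | (W <-> ((X -> ~V) | ~Z))))).
T ((Y <-> V) & (Y -> (W | (W <-> ((X -> ~V) | ~Z))))): α-rule — add T (Y <-> V), T (Y -> (W | (W <-> ((X -> ~V) | ~Z)))).
T (Y <-> V): β-rule — branch into T Y, T V  //  F Y, F V.
  branch 1 (add T Y, T V):
    T (Y -> (W | (W <-> ((X -> ~V) | ~Z)))): β-rule — branch into F Y  //  T (W | (W <-> ((X -> ~V) | ~Z))).
      branch 1.1 (add F Y):
        × closes — contains both Y and ~Y.
      branch 1.2 (add T (W | (W <-> ((X -> ~V) | ~Z)))):
        T (W | (W <-> ((X -> ~V) | ~Z))): β-rule — branch into T W  //  T (W <-> ((X -> ~V) | ~Z)).
          branch 1.2.1 (add T W):
            ○ open, literals {V=T, W=T, X=F, Y=T}.
          branch 1.2.2 (add T (W <-> ((X -> ~V) | ~Z))):
            T (W <-> ((X -> ~V) | ~Z)): β-rule — branch into T W, T ((X -> ~V) | ~Z)  //  F W, F ((X -> ~V) | ~Z).
              branch 1.2.2.1 (add T W, T ((X -> ~V) | ~Z)):
                T ((X -> ~V) | ~Z): β-rule — branch into T (X -> ~V)  //  T ~Z.
                  branch 1.2.2.1.1 (add T (X -> ~V)):
                    T (X -> ~V): β-rule — branch into F X  //  T ~V.
                      branch 1.2.2.1.1.1 (add F X):
                        ○ open, literals {V=T, W=T, X=F, Y=T}.
                      branch 1.2.2.1.1.2 (add T ~V):
                        × closes — contains both V and ~V.
                  branch 1.2.2.1.2 (add T ~Z):
                    ○ open, literals {V=T, W=T, X=F, Y=T, Z=F}.
              branch 1.2.2.2 (add F W, F ((X -> ~V) | ~Z)):
                F ((X -> ~V) | ~Z): α-rule — add F (X -> ~V), F ~Z.
                F (X -> ~V): α-rule — add T X, F ~V.
                × closes — contains both X and ~X.
  branch 2 (add F Y, F V):
    T (Y -> (W | (W <-> ((X -> ~V) | ~Z)))): β-rule — branch into F Y  //  T (W | (W <-> ((X -> ~V) | ~Z))).
      branch 2.1 (add F Y):
        ○ open, literals {V=F, X=F, Y=F}.
      branch 2.2 (add T (W | (W <-> ((X -> ~V) | ~Z)))):
        T (W | (W <-> ((X -> ~V) | ~Z))): β-rule — branch into T W  //  T (W <-> ((X -> ~V) | ~Z)).
          branch 2.2.1 (add T W):
            ○ open, literals {V=F, W=T, X=F, Y=F}.
          branch 2.2.2 (add T (W <-> ((X -> ~V) | ~Z))):
            T (W <-> ((X -> ~V) | ~Z)): β-rule — branch into T W, T ((X -> ~V) | ~Z)  //  F W, F ((X -> ~V) | ~Z).
              branch 2.2.2.1 (add T W, T ((X -> ~V) | ~Z)):
                T ((X -> ~V) | ~Z): β-rule — branch into T (X -> ~V)  //  T ~Z.
                  branch 2.2.2.1.1 (add T (X -> ~V)):
                    T (X -> ~V): β-rule — branch into F X  //  T ~V.
                      branch 2.2.2.1.1.1 (add F X):
                        ○ open, literals {V=F, W=T, X=F, Y=F}.
                      branch 2.2.2.1.1.2 (add T ~V):
                        ○ open, literals {V=F, W=T, X=F, Y=F}.
                  branch 2.2.2.1.2 (add T ~Z):
                    ○ open, literals {V=F, W=T, X=F, Y=F, Z=F}.
              branch 2.2.2.2 (add F W, F ((X -> ~V) | ~Z)):
                F ((X -> ~V) | ~Z): α-rule — add F (X -> ~V), F ~Z.
                F (X -> ~V): α-rule — add T X, F ~V.
                × closes — contains both X and ~X.
4 branches closed, 8 open.
Each open branch fixes some atoms; the unmentioned ones are free. Counting distinct full assignments: branch {V=T, W=T, X=F, Y=T} (U, Z) contributes 4 new; branch {V=T, W=T, X=F, Y=T} (U, Z) contributes 0 new; branch {V=T, W=T, X=F, Y=T, Z=F} (U) contributes 0 new; branch {V=F, X=F, Y=F} (W, U, Z) contributes 8 new; branch {V=F, W=T, X=F, Y=F} (U, Z) contributes 0 new; branch {V=F, W=T, X=F, Y=F} (U, Z) contributes 0 new; branch {V=F, W=T, X=F, Y=F} (U, Z) contributes 0 new; branch {V=F, W=T, X=F, Y=F, Z=F} (U) contributes 0 new. Total: 12.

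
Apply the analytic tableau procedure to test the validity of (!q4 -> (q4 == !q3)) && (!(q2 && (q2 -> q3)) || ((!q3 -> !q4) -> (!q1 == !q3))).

Not valid

Assume the negation and expand:
Initial set: {F ((!q4 -> (q4 == !q3)) && (!(q2 && (q2 -> q3)) || ((!q3 -> !q4) -> (!q1 == !q3))))}.
F ((!q4 -> (q4 == !q3)) && (!(q2 && (q2 -> q3)) || ((!q3 -> !q4) -> (!q1 == !q3)))): β-rule — branch into F (!q4 -> (q4 == !q3))  //  F (!(q2 && (q2 -> q3)) || ((!q3 -> !q4) -> (!q1 == !q3))).
  branch 1 (add F (!q4 -> (q4 == !q3))):
    F (!q4 -> (q4 == !q3)): α-rule — add T !q4, F (q4 == !q3).
    F (q4 == !q3): β-rule — branch into T q4, F !q3  //  F q4, T !q3.
      branch 1.1 (add T q4, F !q3):
        × closes — contains both q4 and !q4.
      branch 1.2 (add F q4, T !q3):
        ○ open, literals {q3=0, q4=0}.
  branch 2 (add F (!(q2 && (q2 -> q3)) || ((!q3 -> !q4) -> (!q1 == !q3)))):
    F (!(q2 && (q2 -> q3)) || ((!q3 -> !q4) -> (!q1 == !q3))): α-rule — add F !(q2 && (q2 -> q3)), F ((!q3 -> !q4) -> (!q1 == !q3)).
    F !(q2 && (q2 -> q3)): α-rule — add T q2, T (q2 -> q3).
    F ((!q3 -> !q4) -> (!q1 == !q3)): α-rule — add T (!q3 -> !q4), F (!q1 == !q3).
    T (q2 -> q3): β-rule — branch into F q2  //  T q3.
      branch 2.1 (add F q2):
        × closes — contains both q2 and !q2.
      branch 2.2 (add T q3):
        T (!q3 -> !q4): β-rule — branch into F !q3  //  T !q4.
          branch 2.2.1 (add F !q3):
            F (!q1 == !q3): β-rule — branch into T !q1, F !q3  //  F !q1, T !q3.
              branch 2.2.1.1 (add T !q1, F !q3):
                ○ open, literals {q1=0, q2=1, q3=1}.
              branch 2.2.1.2 (add F !q1, T !q3):
                × closes — contains both q3 and !q3.
          branch 2.2.2 (add T !q4):
            F (!q1 == !q3): β-rule — branch into T !q1, F !q3  //  F !q1, T !q3.
              branch 2.2.2.1 (add T !q1, F !q3):
                ○ open, literals {q1=0, q2=1, q3=1, q4=0}.
              branch 2.2.2.2 (add F !q1, T !q3):
                × closes — contains both q3 and !q3.
4 branches closed, 3 open.
An open branch gives a countermodel: q3=0, q4=0 (unmentioned atoms arbitrary); under it the original formula is false.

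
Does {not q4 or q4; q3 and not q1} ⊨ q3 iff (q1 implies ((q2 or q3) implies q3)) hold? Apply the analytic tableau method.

Initial set: {T (not q4 or q4); T (q3 and not q1); F (q3 iff (q1 implies ((q2 or q3) implies q3)))}.
T (q3 and not q1): α-rule — add T q3, T not q1.
T (not q4 or q4): β-rule — branch into T not q4  //  T q4.
  branch 1 (add T not q4):
    F (q3 iff (q1 implies ((q2 or q3) implies q3))): β-rule — branch into T q3, F (q1 implies ((q2 or q3) implies q3))  //  F q3, T (q1 implies ((q2 or q3) implies q3)).
      branch 1.1 (add T q3, F (q1 implies ((q2 or q3) implies q3))):
        F (q1 implies ((q2 or q3) implies q3)): α-rule — add T q1, F ((q2 or q3) implies q3).
        × closes — contains both q1 and not q1.
      branch 1.2 (add F q3, T (q1 implies ((q2 or q3) implies q3))):
        × closes — contains both q3 and not q3.
  branch 2 (add T q4):
    F (q3 iff (q1 implies ((q2 or q3) implies q3))): β-rule — branch into T q3, F (q1 implies ((q2 or q3) implies q3))  //  F q3, T (q1 implies ((q2 or q3) implies q3)).
      branch 2.1 (add T q3, F (q1 implies ((q2 or q3) implies q3))):
        F (q1 implies ((q2 or q3) implies q3)): α-rule — add T q1, F ((q2 or q3) implies q3).
        × closes — contains both q1 and not q1.
      branch 2.2 (add F q3, T (q1 implies ((q2 or q3) implies q3))):
        × closes — contains both q3 and not q3.
All 4 branches close.
Every branch closed, so the premises entail the conclusion.

Yes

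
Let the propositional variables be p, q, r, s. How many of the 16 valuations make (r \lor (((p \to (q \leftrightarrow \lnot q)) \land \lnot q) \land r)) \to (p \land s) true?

Initial set: {((r \lor (((p \to (q \leftrightarrow \lnot q)) \land \lnot q) \land r)) \to (p \land s))}.
((r \lor (((p \to (q \leftrightarrow \lnot q)) \land \lnot q) \land r)) \to (p \land s)): β-rule — branch into \lnot (r \lor (((p \to (q \leftrightarrow \lnot q)) \land \lnot q) \land r))  //  (p \land s).
  branch 1 (add \lnot (r \lor (((p \to (q \leftrightarrow \lnot q)) \land \lnot q) \land r))):
    \lnot (r \lor (((p \to (q \leftrightarrow \lnot q)) \land \lnot q) \land r)): α-rule — add \lnot r, \lnot (((p \to (q \leftrightarrow \lnot q)) \land \lnot q) \land r).
    \lnot (((p \to (q \leftrightarrow \lnot q)) \land \lnot q) \land r): β-rule — branch into \lnot ((p \to (q \leftrightarrow \lnot q)) \land \lnot q)  //  \lnot r.
      branch 1.1 (add \lnot ((p \to (q \leftrightarrow \lnot q)) \land \lnot q)):
        \lnot ((p \to (q \leftrightarrow \lnot q)) \land \lnot q): β-rule — branch into \lnot (p \to (q \leftrightarrow \lnot q))  //  \lnot \lnot q.
          branch 1.1.1 (add \lnot (p \to (q \leftrightarrow \lnot q))):
            \lnot (p \to (q \leftrightarrow \lnot q)): α-rule — add p, \lnot (q \leftrightarrow \lnot q).
            \lnot (q \leftrightarrow \lnot q): β-rule — branch into q, \lnot \lnot q  //  \lnot q, \lnot q.
              branch 1.1.1.1 (add q, \lnot \lnot q):
                ○ open, literals {p=1, q=1, r=0}.
              branch 1.1.1.2 (add \lnot q, \lnot q):
                ○ open, literals {p=1, q=0, r=0}.
          branch 1.1.2 (add \lnot \lnot q):
            ○ open, literals {q=1, r=0}.
      branch 1.2 (add \lnot r):
        ○ open, literals {r=0}.
  branch 2 (add (p \land s)):
    (p \land s): α-rule — add p, s.
    ○ open, literals {p=1, s=1}.
0 branches closed, 5 open.
Each open branch fixes some atoms; the unmentioned ones are free. Counting distinct full assignments: branch {p=1, q=1, r=0} (s) contributes 2 new; branch {p=1, q=0, r=0} (s) contributes 2 new; branch {q=1, r=0} (p, s) contributes 2 new; branch {r=0} (p, q, s) contributes 2 new; branch {p=1, s=1} (q, r) contributes 2 new. Total: 10.

10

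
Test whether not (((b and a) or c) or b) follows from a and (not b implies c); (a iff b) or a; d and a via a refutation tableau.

No

Initial set: {T (a and (not b implies c)); T ((a iff b) or a); T (d and a); F not (((b and a) or c) or b)}.
T (a and (not b implies c)): α-rule — add T a, T (not b implies c).
T (d and a): α-rule — add T d, T a.
T ((a iff b) or a): β-rule — branch into T (a iff b)  //  T a.
  branch 1 (add T (a iff b)):
    F not (((b and a) or c) or b): β-rule — branch into T ((b and a) or c)  //  T b.
      branch 1.1 (add T ((b and a) or c)):
        T (not b implies c): β-rule — branch into F not b  //  T c.
          branch 1.1.1 (add F not b):
            T (a iff b): β-rule — branch into T a, T b  //  F a, F b.
              branch 1.1.1.1 (add T a, T b):
                T ((b and a) or c): β-rule — branch into T (b and a)  //  T c.
                  branch 1.1.1.1.1 (add T (b and a)):
                    T (b and a): α-rule — add T b, T a.
                    ○ open, literals {a=T, b=T, d=T}.
                  branch 1.1.1.1.2 (add T c):
                    ○ open, literals {a=T, b=T, c=T, d=T}.
              branch 1.1.1.2 (add F a, F b):
                × closes — contains both a and not a.
          branch 1.1.2 (add T c):
            T (a iff b): β-rule — branch into T a, T b  //  F a, F b.
              branch 1.1.2.1 (add T a, T b):
                T ((b and a) or c): β-rule — branch into T (b and a)  //  T c.
                  branch 1.1.2.1.1 (add T (b and a)):
                    T (b and a): α-rule — add T b, T a.
                    ○ open, literals {a=T, b=T, c=T, d=T}.
                  branch 1.1.2.1.2 (add T c):
                    ○ open, literals {a=T, b=T, c=T, d=T}.
              branch 1.1.2.2 (add F a, F b):
                × closes — contains both a and not a.
      branch 1.2 (add T b):
        T (not b implies c): β-rule — branch into F not b  //  T c.
          branch 1.2.1 (add F not b):
            T (a iff b): β-rule — branch into T a, T b  //  F a, F b.
              branch 1.2.1.1 (add T a, T b):
                ○ open, literals {a=T, b=T, d=T}.
              branch 1.2.1.2 (add F a, F b):
                × closes — contains both a and not a.
          branch 1.2.2 (add T c):
            T (a iff b): β-rule — branch into T a, T b  //  F a, F b.
              branch 1.2.2.1 (add T a, T b):
                ○ open, literals {a=T, b=T, c=T, d=T}.
              branch 1.2.2.2 (add F a, F b):
                × closes — contains both a and not a.
  branch 2 (add T a):
    F not (((b and a) or c) or b): β-rule — branch into T ((b and a) or c)  //  T b.
      branch 2.1 (add T ((b and a) or c)):
        T (not b implies c): β-rule — branch into F not b  //  T c.
          branch 2.1.1 (add F not b):
            T ((b and a) or c): β-rule — branch into T (b and a)  //  T c.
              branch 2.1.1.1 (add T (b and a)):
                T (b and a): α-rule — add T b, T a.
                ○ open, literals {a=T, b=T, d=T}.
              branch 2.1.1.2 (add T c):
                ○ open, literals {a=T, b=T, c=T, d=T}.
          branch 2.1.2 (add T c):
            T ((b and a) or c): β-rule — branch into T (b and a)  //  T c.
              branch 2.1.2.1 (add T (b and a)):
                T (b and a): α-rule — add T b, T a.
                ○ open, literals {a=T, b=T, c=T, d=T}.
              branch 2.1.2.2 (add T c):
                ○ open, literals {a=T, c=T, d=T}.
      branch 2.2 (add T b):
        T (not b implies c): β-rule — branch into F not b  //  T c.
          branch 2.2.1 (add F not b):
            ○ open, literals {a=T, b=T, d=T}.
          branch 2.2.2 (add T c):
            ○ open, literals {a=T, b=T, c=T, d=T}.
4 branches closed, 12 open.
An open branch gives a countermodel: a=T, b=T, d=T (unmentioned atoms arbitrary); the premises hold there but the conclusion fails.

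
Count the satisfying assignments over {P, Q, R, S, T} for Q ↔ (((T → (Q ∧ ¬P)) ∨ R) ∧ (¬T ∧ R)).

Initial set: {(Q ↔ (((T → (Q ∧ ¬P)) ∨ R) ∧ (¬T ∧ R)))}.
(Q ↔ (((T → (Q ∧ ¬P)) ∨ R) ∧ (¬T ∧ R))): β-rule — branch into Q, (((T → (Q ∧ ¬P)) ∨ R) ∧ (¬T ∧ R))  //  ¬Q, ¬(((T → (Q ∧ ¬P)) ∨ R) ∧ (¬T ∧ R)).
  branch 1 (add Q, (((T → (Q ∧ ¬P)) ∨ R) ∧ (¬T ∧ R))):
    (((T → (Q ∧ ¬P)) ∨ R) ∧ (¬T ∧ R)): α-rule — add ((T → (Q ∧ ¬P)) ∨ R), (¬T ∧ R).
    (¬T ∧ R): α-rule — add ¬T, R.
    ((T → (Q ∧ ¬P)) ∨ R): β-rule — branch into (T → (Q ∧ ¬P))  //  R.
      branch 1.1 (add (T → (Q ∧ ¬P))):
        (T → (Q ∧ ¬P)): β-rule — branch into ¬T  //  (Q ∧ ¬P).
          branch 1.1.1 (add ¬T):
            ○ open, literals {Q=T, R=T, T=F}.
          branch 1.1.2 (add (Q ∧ ¬P)):
            (Q ∧ ¬P): α-rule — add Q, ¬P.
            ○ open, literals {P=F, Q=T, R=T, T=F}.
      branch 1.2 (add R):
        ○ open, literals {Q=T, R=T, T=F}.
  branch 2 (add ¬Q, ¬(((T → (Q ∧ ¬P)) ∨ R) ∧ (¬T ∧ R))):
    ¬(((T → (Q ∧ ¬P)) ∨ R) ∧ (¬T ∧ R)): β-rule — branch into ¬((T → (Q ∧ ¬P)) ∨ R)  //  ¬(¬T ∧ R).
      branch 2.1 (add ¬((T → (Q ∧ ¬P)) ∨ R)):
        ¬((T → (Q ∧ ¬P)) ∨ R): α-rule — add ¬(T → (Q ∧ ¬P)), ¬R.
        ¬(T → (Q ∧ ¬P)): α-rule — add T, ¬(Q ∧ ¬P).
        ¬(Q ∧ ¬P): β-rule — branch into ¬Q  //  ¬¬P.
          branch 2.1.1 (add ¬Q):
            ○ open, literals {Q=F, R=F, T=T}.
          branch 2.1.2 (add ¬¬P):
            ○ open, literals {P=T, Q=F, R=F, T=T}.
      branch 2.2 (add ¬(¬T ∧ R)):
        ¬(¬T ∧ R): β-rule — branch into ¬¬T  //  ¬R.
          branch 2.2.1 (add ¬¬T):
            ○ open, literals {Q=F, T=T}.
          branch 2.2.2 (add ¬R):
            ○ open, literals {Q=F, R=F}.
0 branches closed, 7 open.
Each open branch fixes some atoms; the unmentioned ones are free. Counting distinct full assignments: branch {Q=T, R=T, T=F} (P, S) contributes 4 new; branch {P=F, Q=T, R=T, T=F} (S) contributes 0 new; branch {Q=T, R=T, T=F} (P, S) contributes 0 new; branch {Q=F, R=F, T=T} (P, S) contributes 4 new; branch {P=T, Q=F, R=F, T=T} (S) contributes 0 new; branch {Q=F, T=T} (P, R, S) contributes 4 new; branch {Q=F, R=F} (P, S, T) contributes 4 new. Total: 16.

16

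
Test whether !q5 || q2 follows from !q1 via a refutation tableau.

Initial set: {T !q1; F (!q5 || q2)}.
F (!q5 || q2): α-rule — add F !q5, F q2.
○ open, literals {q1=0, q2=0, q5=1}.
0 branches closed, 1 open.
An open branch gives a countermodel: q1=0, q2=0, q5=1 (unmentioned atoms arbitrary); the premises hold there but the conclusion fails.

No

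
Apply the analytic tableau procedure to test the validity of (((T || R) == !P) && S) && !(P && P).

Not valid

Assume the negation and expand:
Initial set: {!((((T || R) == !P) && S) && !(P && P))}.
!((((T || R) == !P) && S) && !(P && P)): β-rule — branch into !(((T || R) == !P) && S)  //  !!(P && P).
  branch 1 (add !(((T || R) == !P) && S)):
    !(((T || R) == !P) && S): β-rule — branch into !((T || R) == !P)  //  !S.
      branch 1.1 (add !((T || R) == !P)):
        !((T || R) == !P): β-rule — branch into (T || R), !!P  //  !(T || R), !P.
          branch 1.1.1 (add (T || R), !!P):
            (T || R): β-rule — branch into T  //  R.
              branch 1.1.1.1 (add T):
                ○ open, literals {P=1, T=1}.
              branch 1.1.1.2 (add R):
                ○ open, literals {P=1, R=1}.
          branch 1.1.2 (add !(T || R), !P):
            !(T || R): α-rule — add !T, !R.
            ○ open, literals {P=0, R=0, T=0}.
      branch 1.2 (add !S):
        ○ open, literals {S=0}.
  branch 2 (add !!(P && P)):
    !!(P && P): α-rule — add P, P.
    ○ open, literals {P=1}.
0 branches closed, 5 open.
An open branch gives a countermodel: P=1, T=1 (unmentioned atoms arbitrary); under it the original formula is false.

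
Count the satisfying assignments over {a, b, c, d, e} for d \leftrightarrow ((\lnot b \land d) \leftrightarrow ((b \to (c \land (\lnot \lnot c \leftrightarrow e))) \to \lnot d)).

Initial set: {T (d \leftrightarrow ((\lnot b \land d) \leftrightarrow ((b \to (c \land (\lnot \lnot c \leftrightarrow e))) \to \lnot d)))}.
T (d \leftrightarrow ((\lnot b \land d) \leftrightarrow ((b \to (c \land (\lnot \lnot c \leftrightarrow e))) \to \lnot d))): β-rule — branch into T d, T ((\lnot b \land d) \leftrightarrow ((b \to (c \land (\lnot \lnot c \leftrightarrow e))) \to \lnot d))  //  F d, F ((\lnot b \land d) \leftrightarrow ((b \to (c \land (\lnot \lnot c \leftrightarrow e))) \to \lnot d)).
  branch 1 (add T d, T ((\lnot b \land d) \leftrightarrow ((b \to (c \land (\lnot \lnot c \leftrightarrow e))) \to \lnot d))):
    T ((\lnot b \land d) \leftrightarrow ((b \to (c \land (\lnot \lnot c \leftrightarrow e))) \to \lnot d)): β-rule — branch into T (\lnot b \land d), T ((b \to (c \land (\lnot \lnot c \leftrightarrow e))) \to \lnot d)  //  F (\lnot b \land d), F ((b \to (c \land (\lnot \lnot c \leftrightarrow e))) \to \lnot d).
      branch 1.1 (add T (\lnot b \land d), T ((b \to (c \land (\lnot \lnot c \leftrightarrow e))) \to \lnot d)):
        T (\lnot b \land d): α-rule — add T \lnot b, T d.
        T ((b \to (c \land (\lnot \lnot c \leftrightarrow e))) \to \lnot d): β-rule — branch into F (b \to (c \land (\lnot \lnot c \leftrightarrow e)))  //  T \lnot d.
          branch 1.1.1 (add F (b \to (c \land (\lnot \lnot c \leftrightarrow e)))):
            F (b \to (c \land (\lnot \lnot c \leftrightarrow e))): α-rule — add T b, F (c \land (\lnot \lnot c \leftrightarrow e)).
            × closes — contains both b and \lnot b.
          branch 1.1.2 (add T \lnot d):
            × closes — contains both d and \lnot d.
      branch 1.2 (add F (\lnot b \land d), F ((b \to (c \land (\lnot \lnot c \leftrightarrow e))) \to \lnot d)):
        F ((b \to (c \land (\lnot \lnot c \leftrightarrow e))) \to \lnot d): α-rule — add T (b \to (c \land (\lnot \lnot c \leftrightarrow e))), F \lnot d.
        F (\lnot b \land d): β-rule — branch into F \lnot b  //  F d.
          branch 1.2.1 (add F \lnot b):
            T (b \to (c \land (\lnot \lnot c \leftrightarrow e))): β-rule — branch into F b  //  T (c \land (\lnot \lnot c \leftrightarrow e)).
              branch 1.2.1.1 (add F b):
                × closes — contains both b and \lnot b.
              branch 1.2.1.2 (add T (c \land (\lnot \lnot c \leftrightarrow e))):
                T (c \land (\lnot \lnot c \leftrightarrow e)): α-rule — add T c, T (\lnot \lnot c \leftrightarrow e).
                T (\lnot \lnot c \leftrightarrow e): β-rule — branch into T \lnot \lnot c, T e  //  F \lnot \lnot c, F e.
                  branch 1.2.1.2.1 (add T \lnot \lnot c, T e):
                    T \lnot \lnot c: drop double negation, giving T c.
                    ○ open, literals {b=true, c=true, d=true, e=true}.
                  branch 1.2.1.2.2 (add F \lnot \lnot c, F e):
                    F \lnot \lnot c: drop double negation, giving F c.
                    × closes — contains both c and \lnot c.
          branch 1.2.2 (add F d):
            × closes — contains both d and \lnot d.
  branch 2 (add F d, F ((\lnot b \land d) \leftrightarrow ((b \to (c \land (\lnot \lnot c \leftrightarrow e))) \to \lnot d))):
    F ((\lnot b \land d) \leftrightarrow ((b \to (c \land (\lnot \lnot c \leftrightarrow e))) \to \lnot d)): β-rule — branch into T (\lnot b \land d), F ((b \to (c \land (\lnot \lnot c \leftrightarrow e))) \to \lnot d)  //  F (\lnot b \land d), T ((b \to (c \land (\lnot \lnot c \leftrightarrow e))) \to \lnot d).
      branch 2.1 (add T (\lnot b \land d), F ((b \to (c \land (\lnot \lnot c \leftrightarrow e))) \to \lnot d)):
        T (\lnot b \land d): α-rule — add T \lnot b, T d.
        × closes — contains both d and \lnot d.
      branch 2.2 (add F (\lnot b \land d), T ((b \to (c \land (\lnot \lnot c \leftrightarrow e))) \to \lnot d)):
        F (\lnot b \land d): β-rule — branch into F \lnot b  //  F d.
          branch 2.2.1 (add F \lnot b):
            T ((b \to (c \land (\lnot \lnot c \leftrightarrow e))) \to \lnot d): β-rule — branch into F (b \to (c \land (\lnot \lnot c \leftrightarrow e)))  //  T \lnot d.
              branch 2.2.1.1 (add F (b \to (c \land (\lnot \lnot c \leftrightarrow e)))):
                F (b \to (c \land (\lnot \lnot c \leftrightarrow e))): α-rule — add T b, F (c \land (\lnot \lnot c \leftrightarrow e)).
                F (c \land (\lnot \lnot c \leftrightarrow e)): β-rule — branch into F c  //  F (\lnot \lnot c \leftrightarrow e).
                  branch 2.2.1.1.1 (add F c):
                    ○ open, literals {b=true, c=false, d=false}.
                  branch 2.2.1.1.2 (add F (\lnot \lnot c \leftrightarrow e)):
                    F (\lnot \lnot c \leftrightarrow e): β-rule — branch into T \lnot \lnot c, F e  //  F \lnot \lnot c, T e.
                      branch 2.2.1.1.2.1 (add T \lnot \lnot c, F e):
                        T \lnot \lnot c: drop double negation, giving T c.
                        ○ open, literals {b=true, c=true, d=false, e=false}.
                      branch 2.2.1.1.2.2 (add F \lnot \lnot c, T e):
                        F \lnot \lnot c: drop double negation, giving F c.
                        ○ open, literals {b=true, c=false, d=false, e=true}.
              branch 2.2.1.2 (add T \lnot d):
                ○ open, literals {b=true, d=false}.
          branch 2.2.2 (add F d):
            T ((b \to (c \land (\lnot \lnot c \leftrightarrow e))) \to \lnot d): β-rule — branch into F (b \to (c \land (\lnot \lnot c \leftrightarrow e)))  //  T \lnot d.
              branch 2.2.2.1 (add F (b \to (c \land (\lnot \lnot c \leftrightarrow e)))):
                F (b \to (c \land (\lnot \lnot c \leftrightarrow e))): α-rule — add T b, F (c \land (\lnot \lnot c \leftrightarrow e)).
                F (c \land (\lnot \lnot c \leftrightarrow e)): β-rule — branch into F c  //  F (\lnot \lnot c \leftrightarrow e).
                  branch 2.2.2.1.1 (add F c):
                    ○ open, literals {b=true, c=false, d=false}.
                  branch 2.2.2.1.2 (add F (\lnot \lnot c \leftrightarrow e)):
                    F (\lnot \lnot c \leftrightarrow e): β-rule — branch into T \lnot \lnot c, F e  //  F \lnot \lnot c, T e.
                      branch 2.2.2.1.2.1 (add T \lnot \lnot c, F e):
                        T \lnot \lnot c: drop double negation, giving T c.
                        ○ open, literals {b=true, c=true, d=false, e=false}.
                      branch 2.2.2.1.2.2 (add F \lnot \lnot c, T e):
                        F \lnot \lnot c: drop double negation, giving F c.
                        ○ open, literals {b=true, c=false, d=false, e=true}.
              branch 2.2.2.2 (add T \lnot d):
                ○ open, literals {d=false}.
6 branches closed, 9 open.
Each open branch fixes some atoms; the unmentioned ones are free. Counting distinct full assignments: branch {b=true, c=true, d=true, e=true} (a) contributes 2 new; branch {b=true, c=false, d=false} (a, e) contributes 4 new; branch {b=true, c=true, d=false, e=false} (a) contributes 2 new; branch {b=true, c=false, d=false, e=true} (a) contributes 0 new; branch {b=true, d=false} (a, c, e) contributes 2 new; branch {b=true, c=false, d=false} (a, e) contributes 0 new; branch {b=true, c=true, d=false, e=false} (a) contributes 0 new; branch {b=true, c=false, d=false, e=true} (a) contributes 0 new; branch {d=false} (a, b, c, e) contributes 8 new. Total: 18.

18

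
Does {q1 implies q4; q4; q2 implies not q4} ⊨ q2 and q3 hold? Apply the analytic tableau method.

No

Initial set: {(q1 implies q4); q4; (q2 implies not q4); not (q2 and q3)}.
(q1 implies q4): β-rule — branch into not q1  //  q4.
  branch 1 (add not q1):
    (q2 implies not q4): β-rule — branch into not q2  //  not q4.
      branch 1.1 (add not q2):
        not (q2 and q3): β-rule — branch into not q2  //  not q3.
          branch 1.1.1 (add not q2):
            ○ open, literals {q1=false, q2=false, q4=true}.
          branch 1.1.2 (add not q3):
            ○ open, literals {q1=false, q2=false, q3=false, q4=true}.
      branch 1.2 (add not q4):
        × closes — contains both q4 and not q4.
  branch 2 (add q4):
    (q2 implies not q4): β-rule — branch into not q2  //  not q4.
      branch 2.1 (add not q2):
        not (q2 and q3): β-rule — branch into not q2  //  not q3.
          branch 2.1.1 (add not q2):
            ○ open, literals {q2=false, q4=true}.
          branch 2.1.2 (add not q3):
            ○ open, literals {q2=false, q3=false, q4=true}.
      branch 2.2 (add not q4):
        × closes — contains both q4 and not q4.
2 branches closed, 4 open.
An open branch gives a countermodel: q1=false, q2=false, q4=true (unmentioned atoms arbitrary); the premises hold there but the conclusion fails.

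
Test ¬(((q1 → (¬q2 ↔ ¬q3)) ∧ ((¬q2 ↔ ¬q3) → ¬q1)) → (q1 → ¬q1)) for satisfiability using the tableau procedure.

Unsatisfiable

Initial set: {¬(((q1 → (¬q2 ↔ ¬q3)) ∧ ((¬q2 ↔ ¬q3) → ¬q1)) → (q1 → ¬q1))}.
¬(((q1 → (¬q2 ↔ ¬q3)) ∧ ((¬q2 ↔ ¬q3) → ¬q1)) → (q1 → ¬q1)): α-rule — add ((q1 → (¬q2 ↔ ¬q3)) ∧ ((¬q2 ↔ ¬q3) → ¬q1)), ¬(q1 → ¬q1).
((q1 → (¬q2 ↔ ¬q3)) ∧ ((¬q2 ↔ ¬q3) → ¬q1)): α-rule — add (q1 → (¬q2 ↔ ¬q3)), ((¬q2 ↔ ¬q3) → ¬q1).
¬(q1 → ¬q1): α-rule — add q1, ¬¬q1.
(q1 → (¬q2 ↔ ¬q3)): β-rule — branch into ¬q1  //  (¬q2 ↔ ¬q3).
  branch 1 (add ¬q1):
    × closes — contains both q1 and ¬q1.
  branch 2 (add (¬q2 ↔ ¬q3)):
    ((¬q2 ↔ ¬q3) → ¬q1): β-rule — branch into ¬(¬q2 ↔ ¬q3)  //  ¬q1.
      branch 2.1 (add ¬(¬q2 ↔ ¬q3)):
        (¬q2 ↔ ¬q3): β-rule — branch into ¬q2, ¬q3  //  ¬¬q2, ¬¬q3.
          branch 2.1.1 (add ¬q2, ¬q3):
            ¬(¬q2 ↔ ¬q3): β-rule — branch into ¬q2, ¬¬q3  //  ¬¬q2, ¬q3.
              branch 2.1.1.1 (add ¬q2, ¬¬q3):
                × closes — contains both q3 and ¬q3.
              branch 2.1.1.2 (add ¬¬q2, ¬q3):
                × closes — contains both q2 and ¬q2.
          branch 2.1.2 (add ¬¬q2, ¬¬q3):
            ¬(¬q2 ↔ ¬q3): β-rule — branch into ¬q2, ¬¬q3  //  ¬¬q2, ¬q3.
              branch 2.1.2.1 (add ¬q2, ¬¬q3):
                × closes — contains both q2 and ¬q2.
              branch 2.1.2.2 (add ¬¬q2, ¬q3):
                × closes — contains both q3 and ¬q3.
      branch 2.2 (add ¬q1):
        × closes — contains both q1 and ¬q1.
All 6 branches close.
Every branch closed; the formula is unsatisfiable.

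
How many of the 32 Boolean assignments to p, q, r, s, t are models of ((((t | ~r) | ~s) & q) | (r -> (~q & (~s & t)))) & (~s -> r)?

16

Initial set: {T (((((t | ~r) | ~s) & q) | (r -> (~q & (~s & t)))) & (~s -> r))}.
T (((((t | ~r) | ~s) & q) | (r -> (~q & (~s & t)))) & (~s -> r)): α-rule — add T ((((t | ~r) | ~s) & q) | (r -> (~q & (~s & t)))), T (~s -> r).
T ((((t | ~r) | ~s) & q) | (r -> (~q & (~s & t)))): β-rule — branch into T (((t | ~r) | ~s) & q)  //  T (r -> (~q & (~s & t))).
  branch 1 (add T (((t | ~r) | ~s) & q)):
    T (((t | ~r) | ~s) & q): α-rule — add T ((t | ~r) | ~s), T q.
    T (~s -> r): β-rule — branch into F ~s  //  T r.
      branch 1.1 (add F ~s):
        T ((t | ~r) | ~s): β-rule — branch into T (t | ~r)  //  T ~s.
          branch 1.1.1 (add T (t | ~r)):
            T (t | ~r): β-rule — branch into T t  //  T ~r.
              branch 1.1.1.1 (add T t):
                ○ open, literals {q=T, s=T, t=T}.
              branch 1.1.1.2 (add T ~r):
                ○ open, literals {q=T, r=F, s=T}.
          branch 1.1.2 (add T ~s):
            × closes — contains both s and ~s.
      branch 1.2 (add T r):
        T ((t | ~r) | ~s): β-rule — branch into T (t | ~r)  //  T ~s.
          branch 1.2.1 (add T (t | ~r)):
            T (t | ~r): β-rule — branch into T t  //  T ~r.
              branch 1.2.1.1 (add T t):
                ○ open, literals {q=T, r=T, t=T}.
              branch 1.2.1.2 (add T ~r):
                × closes — contains both r and ~r.
          branch 1.2.2 (add T ~s):
            ○ open, literals {q=T, r=T, s=F}.
  branch 2 (add T (r -> (~q & (~s & t)))):
    T (~s -> r): β-rule — branch into F ~s  //  T r.
      branch 2.1 (add F ~s):
        T (r -> (~q & (~s & t))): β-rule — branch into F r  //  T (~q & (~s & t)).
          branch 2.1.1 (add F r):
            ○ open, literals {r=F, s=T}.
          branch 2.1.2 (add T (~q & (~s & t))):
            T (~q & (~s & t)): α-rule — add T ~q, T (~s & t).
            T (~s & t): α-rule — add T ~s, T t.
            × closes — contains both s and ~s.
      branch 2.2 (add T r):
        T (r -> (~q & (~s & t))): β-rule — branch into F r  //  T (~q & (~s & t)).
          branch 2.2.1 (add F r):
            × closes — contains both r and ~r.
          branch 2.2.2 (add T (~q & (~s & t))):
            T (~q & (~s & t)): α-rule — add T ~q, T (~s & t).
            T (~s & t): α-rule — add T ~s, T t.
            ○ open, literals {q=F, r=T, s=F, t=T}.
4 branches closed, 6 open.
Each open branch fixes some atoms; the unmentioned ones are free. Counting distinct full assignments: branch {q=T, s=T, t=T} (p, r) contributes 4 new; branch {q=T, r=F, s=T} (p, t) contributes 2 new; branch {q=T, r=T, t=T} (p, s) contributes 2 new; branch {q=T, r=T, s=F} (p, t) contributes 2 new; branch {r=F, s=T} (p, q, t) contributes 4 new; branch {q=F, r=T, s=F, t=T} (p) contributes 2 new. Total: 16.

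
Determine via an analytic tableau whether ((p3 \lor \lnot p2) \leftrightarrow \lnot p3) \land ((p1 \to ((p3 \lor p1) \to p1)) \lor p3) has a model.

Initial set: {T (((p3 \lor \lnot p2) \leftrightarrow \lnot p3) \land ((p1 \to ((p3 \lor p1) \to p1)) \lor p3))}.
T (((p3 \lor \lnot p2) \leftrightarrow \lnot p3) \land ((p1 \to ((p3 \lor p1) \to p1)) \lor p3)): α-rule — add T ((p3 \lor \lnot p2) \leftrightarrow \lnot p3), T ((p1 \to ((p3 \lor p1) \to p1)) \lor p3).
T ((p3 \lor \lnot p2) \leftrightarrow \lnot p3): β-rule — branch into T (p3 \lor \lnot p2), T \lnot p3  //  F (p3 \lor \lnot p2), F \lnot p3.
  branch 1 (add T (p3 \lor \lnot p2), T \lnot p3):
    T ((p1 \to ((p3 \lor p1) \to p1)) \lor p3): β-rule — branch into T (p1 \to ((p3 \lor p1) \to p1))  //  T p3.
      branch 1.1 (add T (p1 \to ((p3 \lor p1) \to p1))):
        T (p3 \lor \lnot p2): β-rule — branch into T p3  //  T \lnot p2.
          branch 1.1.1 (add T p3):
            × closes — contains both p3 and \lnot p3.
          branch 1.1.2 (add T \lnot p2):
            T (p1 \to ((p3 \lor p1) \to p1)): β-rule — branch into F p1  //  T ((p3 \lor p1) \to p1).
              branch 1.1.2.1 (add F p1):
                ○ open, literals {p1=false, p2=false, p3=false}.
              branch 1.1.2.2 (add T ((p3 \lor p1) \to p1)):
                T ((p3 \lor p1) \to p1): β-rule — branch into F (p3 \lor p1)  //  T p1.
                  branch 1.1.2.2.1 (add F (p3 \lor p1)):
                    F (p3 \lor p1): α-rule — add F p3, F p1.
                    ○ open, literals {p1=false, p2=false, p3=false}.
                  branch 1.1.2.2.2 (add T p1):
                    ○ open, literals {p1=true, p2=false, p3=false}.
      branch 1.2 (add T p3):
        × closes — contains both p3 and \lnot p3.
  branch 2 (add F (p3 \lor \lnot p2), F \lnot p3):
    F (p3 \lor \lnot p2): α-rule — add F p3, F \lnot p2.
    × closes — contains both p3 and \lnot p3.
3 branches closed, 3 open.
An open branch gives a satisfying assignment: p1=false, p2=false, p3=false.

Satisfiable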